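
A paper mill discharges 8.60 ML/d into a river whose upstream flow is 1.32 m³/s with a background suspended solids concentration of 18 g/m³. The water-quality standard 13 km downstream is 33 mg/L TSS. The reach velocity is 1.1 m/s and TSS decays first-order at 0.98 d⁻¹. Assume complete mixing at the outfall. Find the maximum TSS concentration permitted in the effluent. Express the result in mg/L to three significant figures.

299 mg/L

8.60 ML/d = 0.09954 m³/s.
Travel time to the compliance point: t = 1.3e+04/1.1 = 1.182e+04 s = 0.1368 d; decay factor exp(−0.98·0.1368) = 0.8745.
So the concentration just after mixing may be at most 33/0.8745 = 37.73 mg/L.
Mass balance: 37.73·1.42 = 0.09954·Cₑ + 1.32·18.
Cₑ = (53.56 − 23.76) / 0.09954 = 299.4 mg/L.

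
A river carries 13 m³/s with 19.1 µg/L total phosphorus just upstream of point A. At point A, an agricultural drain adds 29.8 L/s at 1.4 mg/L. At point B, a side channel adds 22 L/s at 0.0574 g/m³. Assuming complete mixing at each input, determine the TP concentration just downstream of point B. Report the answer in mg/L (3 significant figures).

0.0223 mg/L

19.1 µg/L = 0.0191 mg/L.
29.8 L/s = 0.0298 m³/s.
After input A: C = (13·0.0191 + 0.0298·1.4) / 13.03 = 0.02226 mg/L.
22 L/s = 0.022 m³/s.
After input B: C = (13.03·0.02226 + 0.022·0.0574) / 13.05 = 0.02232 mg/L.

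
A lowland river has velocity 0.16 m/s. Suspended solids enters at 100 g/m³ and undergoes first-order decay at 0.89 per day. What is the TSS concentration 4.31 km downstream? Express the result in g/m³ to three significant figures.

75.8 g/m³

Travel time t = 4.31 km / 0.16 m/s = 4310/0.16 = 2.694e+04 s = 0.3118 d.
First-order decay: C = 100·exp(−0.89·0.3118) = 100·0.7577 = 75.77 g/m³.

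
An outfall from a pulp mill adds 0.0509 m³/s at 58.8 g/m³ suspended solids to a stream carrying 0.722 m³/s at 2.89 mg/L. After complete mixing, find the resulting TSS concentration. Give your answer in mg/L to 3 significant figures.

6.57 mg/L

Conservation of mass across the mixing zone: C = (0.0509·58.8 + 0.722·2.89) / (0.0509 + 0.722) = 5.079/0.7729 = 6.572 mg/L.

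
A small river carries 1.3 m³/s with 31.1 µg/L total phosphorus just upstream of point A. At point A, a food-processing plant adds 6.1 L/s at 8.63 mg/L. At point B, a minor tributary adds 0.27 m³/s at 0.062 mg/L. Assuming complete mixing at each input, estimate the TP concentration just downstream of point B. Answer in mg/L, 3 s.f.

0.0697 mg/L

31.1 µg/L = 0.0311 mg/L.
6.1 L/s = 0.0061 m³/s.
After input A: C = (1.3·0.0311 + 0.0061·8.63) / 1.306 = 0.07126 mg/L.
After input B: C = (1.306·0.07126 + 0.27·0.062) / 1.576 = 0.06967 mg/L.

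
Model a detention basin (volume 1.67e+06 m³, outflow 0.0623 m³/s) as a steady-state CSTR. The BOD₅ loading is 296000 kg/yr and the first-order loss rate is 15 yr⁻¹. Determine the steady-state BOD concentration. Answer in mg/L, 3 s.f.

Outflow Q = 0.0623 m³/s × 3.156e+07 s/yr = 1.966e+06 m³/yr.
Steady-state CSTR mass balance: W = Q·C + k·V·C, so C = W/(Q + kV).
Q + kV = 1.966e+06 + 15·1.67e+06 = 2.702e+07 m³/yr.
C = 296000/2.702e+07 = 0.01096 kg/m³ = 10.96 mg/L.

11.0 mg/L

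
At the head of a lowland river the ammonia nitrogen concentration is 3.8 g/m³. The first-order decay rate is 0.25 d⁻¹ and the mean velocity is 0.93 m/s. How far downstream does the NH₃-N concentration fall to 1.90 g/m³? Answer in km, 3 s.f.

223 km

From C = C₀·e^(−kt), t = ln(C₀/C)/k = ln(3.8/1.90)/0.25 = 0.6931/0.25 = 2.773 d.
Distance = v·t = 0.93 m/s × 2.396e+05 s = 2.228e+05 m = 222.8 km.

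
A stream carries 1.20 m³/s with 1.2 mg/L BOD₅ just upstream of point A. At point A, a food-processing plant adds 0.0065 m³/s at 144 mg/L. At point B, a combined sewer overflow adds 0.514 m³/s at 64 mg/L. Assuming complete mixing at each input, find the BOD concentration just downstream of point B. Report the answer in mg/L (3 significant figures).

After input A: C = (1.2·1.2 + 0.0065·144) / 1.206 = 1.969 mg/L.
After input B: C = (1.206·1.969 + 0.514·64) / 1.72 = 20.5 mg/L.

20.5 mg/L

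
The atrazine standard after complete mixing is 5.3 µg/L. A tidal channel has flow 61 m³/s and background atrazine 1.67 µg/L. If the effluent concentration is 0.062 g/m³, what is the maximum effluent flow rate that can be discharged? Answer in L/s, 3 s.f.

3910 L/s

1.67 µg/L = 0.00167 mg/L.
5.3 µg/L = 0.0053 mg/L.
Mass balance at complete mixing: C_std·(Q_w + Q_r) = Q_w·C_e + Q_r·C_b.
Rearranging, Q_w = Q_r·(C_std − C_b)/(C_e − C_std) = 61·(0.0053 − 0.00167) / (0.062 − 0.0053) = 3.905 m³/s.
= 3905 L/s.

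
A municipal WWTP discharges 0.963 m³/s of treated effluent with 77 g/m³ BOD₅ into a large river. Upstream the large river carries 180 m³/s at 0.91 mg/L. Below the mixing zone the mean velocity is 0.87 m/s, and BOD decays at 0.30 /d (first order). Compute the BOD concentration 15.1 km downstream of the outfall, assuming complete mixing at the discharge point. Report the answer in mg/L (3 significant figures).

1.24 mg/L

After complete mixing, C₀ = (0.963·77 + 180·0.91) / 181 = 1.315 mg/L.
Travel time t = 1.51e+04 m / 0.87 m/s = 1.736e+04 s = 0.2009 d.
C = 1.315·exp(−0.30·0.2009) = 1.315·0.9415 = 1.238 mg/L.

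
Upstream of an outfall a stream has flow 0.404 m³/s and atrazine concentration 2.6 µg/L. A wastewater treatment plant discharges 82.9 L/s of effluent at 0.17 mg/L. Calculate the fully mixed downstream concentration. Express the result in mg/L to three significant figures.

82.9 L/s = 0.0829 m³/s.
2.6 µg/L = 0.0026 mg/L.
Conservation of mass across the mixing zone: C = (0.0829·0.17 + 0.404·0.0026) / (0.0829 + 0.404) = 0.01514/0.4869 = 0.0311 mg/L.

0.0311 mg/L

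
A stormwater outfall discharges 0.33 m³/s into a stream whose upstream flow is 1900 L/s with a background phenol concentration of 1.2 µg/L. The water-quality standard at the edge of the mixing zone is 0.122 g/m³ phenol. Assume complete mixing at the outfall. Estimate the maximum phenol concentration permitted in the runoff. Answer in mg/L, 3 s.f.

0.818 mg/L

1900 L/s = 1.9 m³/s.
1.2 µg/L = 0.0012 mg/L.
Mass balance: 0.122·2.23 = 0.33·Cₑ + 1.9·0.0012.
Cₑ = (0.2721 − 0.00228) / 0.33 = 0.8175 mg/L.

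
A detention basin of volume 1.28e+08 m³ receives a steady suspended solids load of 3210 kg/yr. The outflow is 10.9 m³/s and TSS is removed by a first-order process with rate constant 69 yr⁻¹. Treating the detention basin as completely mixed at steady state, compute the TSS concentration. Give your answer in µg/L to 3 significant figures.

0.350 µg/L

Outflow Q = 10.9 m³/s × 3.156e+07 s/yr = 3.44e+08 m³/yr.
Steady-state CSTR mass balance: W = Q·C + k·V·C, so C = W/(Q + kV).
Q + kV = 3.44e+08 + 69·1.28e+08 = 9.176e+09 m³/yr.
C = 3210/9.176e+09 = 3.498e-07 kg/m³ = 0.0003498 mg/L = 0.3498 µg/L.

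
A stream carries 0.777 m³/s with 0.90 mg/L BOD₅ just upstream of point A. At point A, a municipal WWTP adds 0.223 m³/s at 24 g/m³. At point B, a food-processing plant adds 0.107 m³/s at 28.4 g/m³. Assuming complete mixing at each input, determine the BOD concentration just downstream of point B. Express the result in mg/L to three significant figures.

8.21 mg/L

After input A: C = (0.777·0.9 + 0.223·24) / 1 = 6.051 mg/L.
After input B: C = (1·6.051 + 0.107·28.4) / 1.107 = 8.211 mg/L.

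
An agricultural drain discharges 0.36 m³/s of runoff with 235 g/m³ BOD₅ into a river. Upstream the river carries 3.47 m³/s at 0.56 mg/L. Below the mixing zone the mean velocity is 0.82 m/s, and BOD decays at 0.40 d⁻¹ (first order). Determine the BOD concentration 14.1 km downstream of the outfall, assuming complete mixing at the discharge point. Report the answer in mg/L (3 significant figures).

20.9 mg/L

After complete mixing, C₀ = (0.36·235 + 3.47·0.56) / 3.83 = 22.6 mg/L.
Travel time t = 1.41e+04 m / 0.82 m/s = 1.72e+04 s = 0.199 d.
C = 22.6·exp(−0.40·0.199) = 22.6·0.9235 = 20.87 mg/L.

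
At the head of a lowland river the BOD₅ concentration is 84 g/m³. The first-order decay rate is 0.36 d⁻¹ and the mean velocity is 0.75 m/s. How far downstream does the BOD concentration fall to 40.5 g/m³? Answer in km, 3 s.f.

131 km

From C = C₀·e^(−kt), t = ln(C₀/C)/k = ln(84/40.5)/0.36 = 0.7295/0.36 = 2.026 d.
Distance = v·t = 0.75 m/s × 1.751e+05 s = 1.313e+05 m = 131.3 km.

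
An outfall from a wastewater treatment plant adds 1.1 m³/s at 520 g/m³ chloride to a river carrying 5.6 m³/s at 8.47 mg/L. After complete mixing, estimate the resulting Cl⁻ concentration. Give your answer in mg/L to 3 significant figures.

92.5 mg/L

Flow-weighted mixing gives C = (1.1·520 + 5.6·8.47) / (1.1 + 5.6) = 619.4/6.7 = 92.45 mg/L.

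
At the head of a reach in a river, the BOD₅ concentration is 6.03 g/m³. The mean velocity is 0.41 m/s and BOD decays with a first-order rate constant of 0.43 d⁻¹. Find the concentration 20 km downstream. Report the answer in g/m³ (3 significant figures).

Travel time t = 20 km / 0.41 m/s = 2e+04/0.41 = 4.878e+04 s = 0.5646 d.
First-order decay: C = 6.03·exp(−0.43·0.5646) = 6.03·0.7844 = 4.73 g/m³.

4.73 g/m³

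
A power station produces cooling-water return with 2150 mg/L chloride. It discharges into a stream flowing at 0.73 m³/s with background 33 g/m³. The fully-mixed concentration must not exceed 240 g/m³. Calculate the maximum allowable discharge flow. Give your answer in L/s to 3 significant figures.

79.1 L/s

Mass balance at complete mixing: C_std·(Q_w + Q_r) = Q_w·C_e + Q_r·C_b.
Rearranging, Q_w = Q_r·(C_std − C_b)/(C_e − C_std) = 0.73·(240 − 33) / (2150 − 240) = 0.07912 m³/s.
= 79.12 L/s.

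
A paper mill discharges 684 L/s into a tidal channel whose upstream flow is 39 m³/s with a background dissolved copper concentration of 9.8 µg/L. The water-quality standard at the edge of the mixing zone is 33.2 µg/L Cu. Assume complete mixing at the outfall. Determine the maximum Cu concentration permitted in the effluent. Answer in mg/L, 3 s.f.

1.37 mg/L

684 L/s = 0.684 m³/s.
9.8 µg/L = 0.0098 mg/L.
33.2 µg/L = 0.0332 mg/L.
Mass balance: 0.0332·39.68 = 0.684·Cₑ + 39·0.0098.
Cₑ = (1.318 − 0.3822) / 0.684 = 1.367 mg/L.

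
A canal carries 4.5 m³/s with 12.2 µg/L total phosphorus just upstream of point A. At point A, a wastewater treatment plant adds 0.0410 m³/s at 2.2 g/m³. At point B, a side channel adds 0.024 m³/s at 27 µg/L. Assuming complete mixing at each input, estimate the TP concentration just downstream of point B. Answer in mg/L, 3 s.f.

0.0319 mg/L

12.2 µg/L = 0.0122 mg/L.
After input A: C = (4.5·0.0122 + 0.041·2.2) / 4.541 = 0.03195 mg/L.
27 µg/L = 0.027 mg/L.
After input B: C = (4.541·0.03195 + 0.024·0.027) / 4.565 = 0.03193 mg/L.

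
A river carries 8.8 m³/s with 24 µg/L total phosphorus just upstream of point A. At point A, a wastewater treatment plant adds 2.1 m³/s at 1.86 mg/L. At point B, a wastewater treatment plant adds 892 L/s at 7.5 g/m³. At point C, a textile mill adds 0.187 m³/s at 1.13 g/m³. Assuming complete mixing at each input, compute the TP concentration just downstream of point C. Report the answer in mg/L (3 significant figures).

0.920 mg/L

24 µg/L = 0.024 mg/L.
After input A: C = (8.8·0.024 + 2.1·1.86) / 10.9 = 0.3777 mg/L.
892 L/s = 0.892 m³/s.
After input B: C = (10.9·0.3777 + 0.892·7.5) / 11.79 = 0.9165 mg/L.
After input C: C = (11.79·0.9165 + 0.187·1.13) / 11.98 = 0.9198 mg/L.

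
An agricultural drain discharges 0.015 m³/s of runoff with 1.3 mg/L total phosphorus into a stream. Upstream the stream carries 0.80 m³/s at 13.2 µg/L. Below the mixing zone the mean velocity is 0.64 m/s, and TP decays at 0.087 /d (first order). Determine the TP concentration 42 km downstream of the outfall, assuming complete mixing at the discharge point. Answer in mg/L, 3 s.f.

13.2 µg/L = 0.0132 mg/L.
After complete mixing, C₀ = (0.015·1.3 + 0.8·0.0132) / 0.815 = 0.03688 mg/L.
Travel time t = 4.2e+04 m / 0.64 m/s = 6.562e+04 s = 0.7595 d.
C = 0.03688·exp(−0.087·0.7595) = 0.03688·0.9361 = 0.03452 mg/L.

0.0345 mg/L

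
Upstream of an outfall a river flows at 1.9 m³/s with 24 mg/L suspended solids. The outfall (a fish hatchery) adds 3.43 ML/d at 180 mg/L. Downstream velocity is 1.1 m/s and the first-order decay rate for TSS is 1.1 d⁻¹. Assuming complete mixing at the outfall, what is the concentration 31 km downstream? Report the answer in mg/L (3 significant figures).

19.0 mg/L

3.43 ML/d = 0.0397 m³/s.
After complete mixing, C₀ = (0.0397·180 + 1.9·24) / 1.94 = 27.19 mg/L.
Travel time t = 3.1e+04 m / 1.1 m/s = 2.818e+04 s = 0.3262 d.
C = 27.19·exp(−1.1·0.3262) = 27.19·0.6985 = 18.99 mg/L.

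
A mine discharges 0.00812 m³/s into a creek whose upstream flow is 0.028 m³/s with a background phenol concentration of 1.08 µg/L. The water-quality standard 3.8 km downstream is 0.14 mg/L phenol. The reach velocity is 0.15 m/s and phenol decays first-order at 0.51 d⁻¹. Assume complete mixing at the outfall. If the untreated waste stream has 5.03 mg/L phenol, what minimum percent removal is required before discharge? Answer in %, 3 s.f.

85.7 %

1.08 µg/L = 0.00108 mg/L.
Travel time to the compliance point: t = 3800/0.15 = 2.533e+04 s = 0.2932 d; decay factor exp(−0.51·0.2932) = 0.8611.
So the concentration just after mixing may be at most 0.14/0.8611 = 0.1626 mg/L.
Mass balance: 0.1626·0.03612 = 0.00812·Cₑ + 0.028·0.00108.
Cₑ = (0.005872 − 3.024e-05) / 0.00812 = 0.7195 mg/L.
Required removal = 1 − 0.7195/5.03 = 85.7 %.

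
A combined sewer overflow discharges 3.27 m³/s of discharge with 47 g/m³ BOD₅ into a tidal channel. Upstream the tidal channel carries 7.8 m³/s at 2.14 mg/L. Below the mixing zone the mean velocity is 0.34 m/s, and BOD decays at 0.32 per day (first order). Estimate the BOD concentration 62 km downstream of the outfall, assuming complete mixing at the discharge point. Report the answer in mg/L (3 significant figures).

After complete mixing, C₀ = (3.27·47 + 7.8·2.14) / 11.07 = 15.39 mg/L.
Travel time t = 6.2e+04 m / 0.34 m/s = 1.824e+05 s = 2.111 d.
C = 15.39·exp(−0.32·2.111) = 15.39·0.509 = 7.834 mg/L.

7.83 mg/L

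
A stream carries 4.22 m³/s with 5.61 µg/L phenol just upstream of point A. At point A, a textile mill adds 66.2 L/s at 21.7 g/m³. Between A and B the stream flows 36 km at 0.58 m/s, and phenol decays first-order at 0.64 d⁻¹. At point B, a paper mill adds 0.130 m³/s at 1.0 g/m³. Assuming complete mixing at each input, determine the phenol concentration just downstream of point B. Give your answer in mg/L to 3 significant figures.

5.61 µg/L = 0.00561 mg/L.
66.2 L/s = 0.0662 m³/s.
After input A: C = (4.22·0.00561 + 0.0662·21.7) / 4.286 = 0.3407 mg/L.
Over the 36 km reach to input B (t = 6.207e+04 s = 0.7184 d), decay gives C = 0.3407·exp(−0.64·0.7184) = 0.2151 mg/L.
After input B: C = (4.286·0.2151 + 0.13·1) / 4.416 = 0.2382 mg/L.

0.238 mg/L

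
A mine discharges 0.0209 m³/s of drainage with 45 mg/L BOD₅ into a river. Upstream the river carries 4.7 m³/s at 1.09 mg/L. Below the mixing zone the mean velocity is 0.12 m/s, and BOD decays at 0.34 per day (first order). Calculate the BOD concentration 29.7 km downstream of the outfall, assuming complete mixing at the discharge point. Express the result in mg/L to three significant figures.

After complete mixing, C₀ = (0.0209·45 + 4.7·1.09) / 4.721 = 1.284 mg/L.
Travel time t = 2.97e+04 m / 0.12 m/s = 2.475e+05 s = 2.865 d.
C = 1.284·exp(−0.34·2.865) = 1.284·0.3776 = 0.485 mg/L.

0.485 mg/L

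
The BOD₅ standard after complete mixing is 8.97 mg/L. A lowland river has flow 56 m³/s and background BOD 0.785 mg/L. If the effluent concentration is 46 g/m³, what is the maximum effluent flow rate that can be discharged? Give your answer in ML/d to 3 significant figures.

Mass balance at complete mixing: C_std·(Q_w + Q_r) = Q_w·C_e + Q_r·C_b.
Rearranging, Q_w = Q_r·(C_std − C_b)/(C_e − C_std) = 56·(8.97 − 0.785) / (46 − 8.97) = 12.38 m³/s.
= 1069 ML/d.

1070 ML/d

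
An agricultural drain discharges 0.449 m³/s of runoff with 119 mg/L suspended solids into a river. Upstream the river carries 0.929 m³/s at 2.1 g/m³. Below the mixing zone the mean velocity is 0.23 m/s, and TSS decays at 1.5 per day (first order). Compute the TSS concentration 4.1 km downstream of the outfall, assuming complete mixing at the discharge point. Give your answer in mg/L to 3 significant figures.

29.5 mg/L

After complete mixing, C₀ = (0.449·119 + 0.929·2.1) / 1.378 = 40.19 mg/L.
Travel time t = 4100 m / 0.23 m/s = 1.783e+04 s = 0.2063 d.
C = 40.19·exp(−1.5·0.2063) = 40.19·0.7338 = 29.49 mg/L.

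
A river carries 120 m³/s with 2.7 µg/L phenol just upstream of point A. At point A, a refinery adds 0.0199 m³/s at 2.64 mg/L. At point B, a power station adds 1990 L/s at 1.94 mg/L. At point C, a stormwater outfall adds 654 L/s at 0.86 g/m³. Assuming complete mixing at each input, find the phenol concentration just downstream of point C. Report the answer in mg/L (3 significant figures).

2.7 µg/L = 0.0027 mg/L.
After input A: C = (120·0.0027 + 0.0199·2.64) / 120 = 0.003137 mg/L.
1990 L/s = 1.99 m³/s.
After input B: C = (120·0.003137 + 1.99·1.94) / 122 = 0.03473 mg/L.
654 L/s = 0.654 m³/s.
After input C: C = (122·0.03473 + 0.654·0.86) / 122.7 = 0.03913 mg/L.

0.0391 mg/L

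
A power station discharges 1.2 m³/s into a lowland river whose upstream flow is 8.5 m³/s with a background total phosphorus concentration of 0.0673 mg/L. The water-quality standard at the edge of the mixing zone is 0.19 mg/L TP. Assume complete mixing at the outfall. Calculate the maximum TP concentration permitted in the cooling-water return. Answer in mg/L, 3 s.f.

1.06 mg/L

Mass balance: 0.19·9.7 = 1.2·Cₑ + 8.5·0.0673.
Cₑ = (1.843 − 0.572) / 1.2 = 1.059 mg/L.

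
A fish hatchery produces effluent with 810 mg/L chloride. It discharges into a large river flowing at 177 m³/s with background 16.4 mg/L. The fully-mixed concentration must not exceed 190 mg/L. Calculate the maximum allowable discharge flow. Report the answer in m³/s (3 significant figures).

Mass balance at complete mixing: C_std·(Q_w + Q_r) = Q_w·C_e + Q_r·C_b.
Rearranging, Q_w = Q_r·(C_std − C_b)/(C_e − C_std) = 177·(190 − 16.4) / (810 − 190) = 49.56 m³/s.

49.6 m³/s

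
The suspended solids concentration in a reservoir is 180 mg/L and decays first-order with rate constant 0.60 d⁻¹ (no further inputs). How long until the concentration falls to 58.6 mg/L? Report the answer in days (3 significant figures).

t = ln(C₀/C)/k = ln(180/58.6)/0.60 = 1.122/0.60 = 1.87 d.

1.87 d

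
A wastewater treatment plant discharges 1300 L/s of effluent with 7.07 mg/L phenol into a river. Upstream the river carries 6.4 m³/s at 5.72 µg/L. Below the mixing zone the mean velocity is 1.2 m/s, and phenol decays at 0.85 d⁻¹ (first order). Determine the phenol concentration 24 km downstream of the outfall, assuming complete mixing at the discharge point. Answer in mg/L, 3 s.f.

1300 L/s = 1.3 m³/s.
5.72 µg/L = 0.00572 mg/L.
After complete mixing, C₀ = (1.3·7.07 + 6.4·0.00572) / 7.7 = 1.198 mg/L.
Travel time t = 2.4e+04 m / 1.2 m/s = 2e+04 s = 0.2315 d.
C = 1.198·exp(−0.85·0.2315) = 1.198·0.8214 = 0.9843 mg/L.

0.984 mg/L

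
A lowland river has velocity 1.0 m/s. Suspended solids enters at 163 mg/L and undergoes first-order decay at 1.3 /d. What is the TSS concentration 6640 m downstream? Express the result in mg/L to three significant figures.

Travel time t = 6640 m / 1.0 m/s = 6640/1.0 = 6640 s = 0.07685 d.
First-order decay: C = 163·exp(−1.3·0.07685) = 163·0.9049 = 147.5 mg/L.

148 mg/L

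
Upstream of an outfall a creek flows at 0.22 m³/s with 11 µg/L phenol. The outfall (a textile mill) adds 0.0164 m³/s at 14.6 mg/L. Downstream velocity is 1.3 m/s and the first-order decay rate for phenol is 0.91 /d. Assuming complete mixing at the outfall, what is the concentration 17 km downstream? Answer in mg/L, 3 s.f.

0.891 mg/L

11 µg/L = 0.011 mg/L.
After complete mixing, C₀ = (0.0164·14.6 + 0.22·0.011) / 0.2364 = 1.023 mg/L.
Travel time t = 1.7e+04 m / 1.3 m/s = 1.308e+04 s = 0.1514 d.
C = 1.023·exp(−0.91·0.1514) = 1.023·0.8713 = 0.8915 mg/L.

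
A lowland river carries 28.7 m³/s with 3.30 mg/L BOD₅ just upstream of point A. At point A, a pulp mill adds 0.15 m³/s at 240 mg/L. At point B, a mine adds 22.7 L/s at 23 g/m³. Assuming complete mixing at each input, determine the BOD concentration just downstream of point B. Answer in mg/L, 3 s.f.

4.55 mg/L

After input A: C = (28.7·3.3 + 0.15·240) / 28.85 = 4.531 mg/L.
22.7 L/s = 0.0227 m³/s.
After input B: C = (28.85·4.531 + 0.0227·23) / 28.87 = 4.545 mg/L.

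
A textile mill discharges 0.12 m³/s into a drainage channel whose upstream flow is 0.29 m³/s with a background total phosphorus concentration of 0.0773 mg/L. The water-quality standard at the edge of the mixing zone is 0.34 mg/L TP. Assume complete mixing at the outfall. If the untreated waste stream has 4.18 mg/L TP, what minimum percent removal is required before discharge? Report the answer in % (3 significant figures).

76.7 %

Mass balance: 0.34·0.41 = 0.12·Cₑ + 0.29·0.0773.
Cₑ = (0.1394 − 0.02242) / 0.12 = 0.9749 mg/L.
Required removal = 1 − 0.9749/4.18 = 76.68 %.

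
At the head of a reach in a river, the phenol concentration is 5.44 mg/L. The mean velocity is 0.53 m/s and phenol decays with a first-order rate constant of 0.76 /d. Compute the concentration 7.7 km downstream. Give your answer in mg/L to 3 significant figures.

Travel time t = 7.7 km / 0.53 m/s = 7700/0.53 = 1.453e+04 s = 0.1682 d.
First-order decay: C = 5.44·exp(−0.76·0.1682) = 5.44·0.88 = 4.787 mg/L.

4.79 mg/L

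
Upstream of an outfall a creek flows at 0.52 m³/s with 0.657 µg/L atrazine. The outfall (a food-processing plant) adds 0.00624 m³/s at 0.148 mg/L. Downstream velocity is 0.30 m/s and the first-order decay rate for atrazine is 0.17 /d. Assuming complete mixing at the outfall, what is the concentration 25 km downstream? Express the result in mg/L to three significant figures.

0.657 µg/L = 0.000657 mg/L.
After complete mixing, C₀ = (0.00624·0.148 + 0.52·0.000657) / 0.5262 = 0.002404 mg/L.
Travel time t = 2.5e+04 m / 0.30 m/s = 8.333e+04 s = 0.9645 d.
C = 0.002404·exp(−0.17·0.9645) = 0.002404·0.8488 = 0.002041 mg/L.

0.00204 mg/L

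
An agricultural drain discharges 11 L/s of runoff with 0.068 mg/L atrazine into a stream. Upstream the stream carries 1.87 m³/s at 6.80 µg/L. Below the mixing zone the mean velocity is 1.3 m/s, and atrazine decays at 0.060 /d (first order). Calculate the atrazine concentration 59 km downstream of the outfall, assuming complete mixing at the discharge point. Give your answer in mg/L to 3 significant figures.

11 L/s = 0.011 m³/s.
6.80 µg/L = 0.0068 mg/L.
After complete mixing, C₀ = (0.011·0.068 + 1.87·0.0068) / 1.881 = 0.007158 mg/L.
Travel time t = 5.9e+04 m / 1.3 m/s = 4.538e+04 s = 0.5253 d.
C = 0.007158·exp(−0.060·0.5253) = 0.007158·0.969 = 0.006936 mg/L.

0.00694 mg/L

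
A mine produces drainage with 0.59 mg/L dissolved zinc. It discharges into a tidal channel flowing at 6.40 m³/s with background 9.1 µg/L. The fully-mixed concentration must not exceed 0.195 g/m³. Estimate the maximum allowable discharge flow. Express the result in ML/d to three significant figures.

9.1 µg/L = 0.0091 mg/L.
Mass balance at complete mixing: C_std·(Q_w + Q_r) = Q_w·C_e + Q_r·C_b.
Rearranging, Q_w = Q_r·(C_std − C_b)/(C_e − C_std) = 6.40·(0.195 − 0.0091) / (0.59 − 0.195) = 3.012 m³/s.
= 260.2 ML/d.

260 ML/d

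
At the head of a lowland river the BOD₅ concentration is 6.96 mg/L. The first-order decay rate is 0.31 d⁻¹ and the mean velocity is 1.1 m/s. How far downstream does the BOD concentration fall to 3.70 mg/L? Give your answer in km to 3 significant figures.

From C = C₀·e^(−kt), t = ln(C₀/C)/k = ln(6.96/3.70)/0.31 = 0.6318/0.31 = 2.038 d.
Distance = v·t = 1.1 m/s × 1.761e+05 s = 1.937e+05 m = 193.7 km.

194 km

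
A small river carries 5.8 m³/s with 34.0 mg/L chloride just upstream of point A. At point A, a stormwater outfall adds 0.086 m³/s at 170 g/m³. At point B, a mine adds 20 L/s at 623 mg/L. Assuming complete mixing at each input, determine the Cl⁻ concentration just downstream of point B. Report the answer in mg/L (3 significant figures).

38.0 mg/L

After input A: C = (5.8·34 + 0.086·170) / 5.886 = 35.99 mg/L.
20 L/s = 0.02 m³/s.
After input B: C = (5.886·35.99 + 0.02·623) / 5.906 = 37.97 mg/L.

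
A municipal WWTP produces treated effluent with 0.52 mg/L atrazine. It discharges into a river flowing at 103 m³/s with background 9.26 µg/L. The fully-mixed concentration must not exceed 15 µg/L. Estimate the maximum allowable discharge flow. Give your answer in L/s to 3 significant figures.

1170 L/s

9.26 µg/L = 0.00926 mg/L.
15 µg/L = 0.015 mg/L.
Mass balance at complete mixing: C_std·(Q_w + Q_r) = Q_w·C_e + Q_r·C_b.
Rearranging, Q_w = Q_r·(C_std − C_b)/(C_e − C_std) = 103·(0.015 − 0.00926) / (0.52 − 0.015) = 1.171 m³/s.
= 1171 L/s.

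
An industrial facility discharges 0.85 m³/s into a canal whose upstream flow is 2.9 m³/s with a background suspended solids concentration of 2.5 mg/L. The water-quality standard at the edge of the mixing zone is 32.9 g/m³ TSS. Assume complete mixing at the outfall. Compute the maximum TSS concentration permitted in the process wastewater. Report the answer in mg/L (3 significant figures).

137 mg/L

Mass balance: 32.9·3.75 = 0.85·Cₑ + 2.9·2.5.
Cₑ = (123.4 − 7.25) / 0.85 = 136.6 mg/L.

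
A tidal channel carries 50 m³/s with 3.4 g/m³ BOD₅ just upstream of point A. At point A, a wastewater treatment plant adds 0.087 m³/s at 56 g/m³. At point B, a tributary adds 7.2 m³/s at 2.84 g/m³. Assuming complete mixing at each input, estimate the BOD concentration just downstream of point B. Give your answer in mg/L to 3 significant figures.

3.41 mg/L

After input A: C = (50·3.4 + 0.087·56) / 50.09 = 3.491 mg/L.
After input B: C = (50.09·3.491 + 7.2·2.84) / 57.29 = 3.409 mg/L.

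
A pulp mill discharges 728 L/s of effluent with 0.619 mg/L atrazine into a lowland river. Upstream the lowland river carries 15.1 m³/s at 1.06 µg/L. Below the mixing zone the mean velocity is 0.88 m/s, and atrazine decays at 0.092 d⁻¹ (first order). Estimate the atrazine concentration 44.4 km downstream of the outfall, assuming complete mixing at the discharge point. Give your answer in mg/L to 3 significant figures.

0.0279 mg/L

728 L/s = 0.728 m³/s.
1.06 µg/L = 0.00106 mg/L.
After complete mixing, C₀ = (0.728·0.619 + 15.1·0.00106) / 15.83 = 0.02948 mg/L.
Travel time t = 4.44e+04 m / 0.88 m/s = 5.045e+04 s = 0.584 d.
C = 0.02948·exp(−0.092·0.584) = 0.02948·0.9477 = 0.02794 mg/L.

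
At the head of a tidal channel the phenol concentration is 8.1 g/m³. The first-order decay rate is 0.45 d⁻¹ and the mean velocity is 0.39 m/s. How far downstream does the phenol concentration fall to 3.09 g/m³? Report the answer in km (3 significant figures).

From C = C₀·e^(−kt), t = ln(C₀/C)/k = ln(8.1/3.09)/0.45 = 0.9637/0.45 = 2.142 d.
Distance = v·t = 0.39 m/s × 1.85e+05 s = 7.216e+04 m = 72.16 km.

72.2 km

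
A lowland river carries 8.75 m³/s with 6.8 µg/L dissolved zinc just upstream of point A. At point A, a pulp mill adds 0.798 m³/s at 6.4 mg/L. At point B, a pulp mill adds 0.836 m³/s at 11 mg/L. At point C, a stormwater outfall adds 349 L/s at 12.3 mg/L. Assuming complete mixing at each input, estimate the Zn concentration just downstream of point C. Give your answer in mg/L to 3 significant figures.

6.8 µg/L = 0.0068 mg/L.
After input A: C = (8.75·0.0068 + 0.798·6.4) / 9.548 = 0.5411 mg/L.
After input B: C = (9.548·0.5411 + 0.836·11) / 10.38 = 1.383 mg/L.
349 L/s = 0.349 m³/s.
After input C: C = (10.38·1.383 + 0.349·12.3) / 10.73 = 1.738 mg/L.

1.74 mg/L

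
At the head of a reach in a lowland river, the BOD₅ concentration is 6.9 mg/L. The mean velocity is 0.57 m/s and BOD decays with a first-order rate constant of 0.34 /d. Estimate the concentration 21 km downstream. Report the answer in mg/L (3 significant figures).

Travel time t = 21 km / 0.57 m/s = 2.1e+04/0.57 = 3.684e+04 s = 0.4264 d.
First-order decay: C = 6.9·exp(−0.34·0.4264) = 6.9·0.865 = 5.969 mg/L.

5.97 mg/L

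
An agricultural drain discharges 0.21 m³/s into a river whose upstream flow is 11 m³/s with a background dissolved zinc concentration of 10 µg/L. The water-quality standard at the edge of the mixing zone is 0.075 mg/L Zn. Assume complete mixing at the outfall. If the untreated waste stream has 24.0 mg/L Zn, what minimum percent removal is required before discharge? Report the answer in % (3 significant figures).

10 µg/L = 0.01 mg/L.
Mass balance: 0.075·11.21 = 0.21·Cₑ + 11·0.01.
Cₑ = (0.8407 − 0.11) / 0.21 = 3.48 mg/L.
Required removal = 1 − 3.48/24.0 = 85.5 %.

85.5 %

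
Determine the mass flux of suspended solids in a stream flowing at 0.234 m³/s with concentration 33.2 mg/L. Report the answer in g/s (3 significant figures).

7.77 g/s

Mass flux = Q·C = 0.234 m³/s × 33.2 g/m³ = 7.769 g/s.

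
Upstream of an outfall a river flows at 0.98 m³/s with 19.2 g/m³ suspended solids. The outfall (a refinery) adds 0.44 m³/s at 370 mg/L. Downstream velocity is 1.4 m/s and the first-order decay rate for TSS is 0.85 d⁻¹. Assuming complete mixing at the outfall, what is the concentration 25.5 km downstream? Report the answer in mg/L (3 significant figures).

107 mg/L

After complete mixing, C₀ = (0.44·370 + 0.98·19.2) / 1.42 = 127.9 mg/L.
Travel time t = 2.55e+04 m / 1.4 m/s = 1.821e+04 s = 0.2108 d.
C = 127.9·exp(−0.85·0.2108) = 127.9·0.8359 = 106.9 mg/L.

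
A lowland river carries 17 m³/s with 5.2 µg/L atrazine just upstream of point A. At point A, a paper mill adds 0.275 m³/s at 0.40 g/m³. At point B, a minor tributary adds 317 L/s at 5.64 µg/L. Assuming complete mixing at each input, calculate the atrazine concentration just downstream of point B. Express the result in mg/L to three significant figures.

5.2 µg/L = 0.0052 mg/L.
After input A: C = (17·0.0052 + 0.275·0.4) / 17.27 = 0.01148 mg/L.
317 L/s = 0.317 m³/s.
5.64 µg/L = 0.00564 mg/L.
After input B: C = (17.27·0.01148 + 0.317·0.00564) / 17.59 = 0.01138 mg/L.

0.0114 mg/L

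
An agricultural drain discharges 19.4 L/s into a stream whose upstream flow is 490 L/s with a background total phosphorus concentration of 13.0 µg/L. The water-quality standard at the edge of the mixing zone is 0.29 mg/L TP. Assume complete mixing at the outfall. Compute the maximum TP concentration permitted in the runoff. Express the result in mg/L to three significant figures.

19.4 L/s = 0.0194 m³/s.
490 L/s = 0.49 m³/s.
13.0 µg/L = 0.013 mg/L.
Mass balance: 0.29·0.5094 = 0.0194·Cₑ + 0.49·0.013.
Cₑ = (0.1477 − 0.00637) / 0.0194 = 7.286 mg/L.

7.29 mg/L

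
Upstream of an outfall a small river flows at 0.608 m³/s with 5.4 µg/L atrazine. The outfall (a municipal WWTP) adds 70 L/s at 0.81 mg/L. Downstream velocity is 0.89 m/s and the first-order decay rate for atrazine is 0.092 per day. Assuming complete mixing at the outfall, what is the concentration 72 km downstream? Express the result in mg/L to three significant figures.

70 L/s = 0.07 m³/s.
5.4 µg/L = 0.0054 mg/L.
After complete mixing, C₀ = (0.07·0.81 + 0.608·0.0054) / 0.678 = 0.08847 mg/L.
Travel time t = 7.2e+04 m / 0.89 m/s = 8.09e+04 s = 0.9363 d.
C = 0.08847·exp(−0.092·0.9363) = 0.08847·0.9175 = 0.08117 mg/L.

0.0812 mg/L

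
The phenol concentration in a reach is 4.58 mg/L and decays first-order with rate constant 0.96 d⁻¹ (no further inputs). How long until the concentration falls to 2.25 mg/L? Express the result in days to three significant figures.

0.740 d

t = ln(C₀/C)/k = ln(4.58/2.25)/0.96 = 0.7108/0.96 = 0.7404 d.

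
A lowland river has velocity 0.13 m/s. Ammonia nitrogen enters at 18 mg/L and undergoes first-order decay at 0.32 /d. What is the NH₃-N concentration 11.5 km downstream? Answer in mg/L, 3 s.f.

Travel time t = 11.5 km / 0.13 m/s = 1.15e+04/0.13 = 8.846e+04 s = 1.024 d.
First-order decay: C = 18·exp(−0.32·1.024) = 18·0.7206 = 12.97 mg/L.

13.0 mg/L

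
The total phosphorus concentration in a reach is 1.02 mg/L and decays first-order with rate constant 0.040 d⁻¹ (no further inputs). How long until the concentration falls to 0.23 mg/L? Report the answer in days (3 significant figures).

t = ln(C₀/C)/k = ln(1.02/0.23)/0.040 = 1.489/0.040 = 37.24 d.

37.2 d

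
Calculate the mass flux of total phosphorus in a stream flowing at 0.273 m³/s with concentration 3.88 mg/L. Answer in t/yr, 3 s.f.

33.4 t/yr

Mass flux = Q·C = 0.273 m³/s × 3.88 g/m³ = 1.059 g/s.
= 1.059 g/s × 31.56 = 33.43 t/yr.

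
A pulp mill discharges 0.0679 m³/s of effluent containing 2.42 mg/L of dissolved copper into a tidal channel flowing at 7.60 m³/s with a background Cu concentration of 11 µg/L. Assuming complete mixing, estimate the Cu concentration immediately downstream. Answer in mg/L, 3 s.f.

11 µg/L = 0.011 mg/L.
Flow-weighted mixing gives C = (0.0679·2.42 + 7.6·0.011) / (0.0679 + 7.6) = 0.2479/7.668 = 0.03233 mg/L.

0.0323 mg/L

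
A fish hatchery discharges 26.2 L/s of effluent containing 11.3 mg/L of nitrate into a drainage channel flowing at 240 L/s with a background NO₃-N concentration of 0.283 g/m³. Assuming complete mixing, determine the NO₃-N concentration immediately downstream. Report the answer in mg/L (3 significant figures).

1.37 mg/L

26.2 L/s = 0.0262 m³/s.
240 L/s = 0.24 m³/s.
Flow-weighted mixing gives C = (0.0262·11.3 + 0.24·0.283) / (0.0262 + 0.24) = 0.364/0.2662 = 1.367 mg/L.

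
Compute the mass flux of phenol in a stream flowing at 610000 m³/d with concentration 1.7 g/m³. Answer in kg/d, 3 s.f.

1040 kg/d

610000 m³/d = 7.06 m³/s.
Mass flux = Q·C = 7.06 m³/s × 1.7 g/m³ = 12 g/s.
= 12 g/s × 86.4 = 1037 kg/d.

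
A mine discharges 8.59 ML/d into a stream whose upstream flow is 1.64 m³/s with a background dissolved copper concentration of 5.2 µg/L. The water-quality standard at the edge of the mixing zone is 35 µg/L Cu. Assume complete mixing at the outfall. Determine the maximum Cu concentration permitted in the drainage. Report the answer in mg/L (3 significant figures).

0.527 mg/L

8.59 ML/d = 0.09942 m³/s.
5.2 µg/L = 0.0052 mg/L.
35 µg/L = 0.035 mg/L.
Mass balance: 0.035·1.739 = 0.09942·Cₑ + 1.64·0.0052.
Cₑ = (0.06088 − 0.008528) / 0.09942 = 0.5266 mg/L.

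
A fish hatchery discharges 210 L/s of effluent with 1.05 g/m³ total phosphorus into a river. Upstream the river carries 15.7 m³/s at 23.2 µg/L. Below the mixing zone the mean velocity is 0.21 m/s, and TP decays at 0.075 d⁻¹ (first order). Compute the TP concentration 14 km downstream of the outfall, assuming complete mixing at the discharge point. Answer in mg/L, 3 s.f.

210 L/s = 0.21 m³/s.
23.2 µg/L = 0.0232 mg/L.
After complete mixing, C₀ = (0.21·1.05 + 15.7·0.0232) / 15.91 = 0.03675 mg/L.
Travel time t = 1.4e+04 m / 0.21 m/s = 6.667e+04 s = 0.7716 d.
C = 0.03675·exp(−0.075·0.7716) = 0.03675·0.9438 = 0.03469 mg/L.

0.0347 mg/L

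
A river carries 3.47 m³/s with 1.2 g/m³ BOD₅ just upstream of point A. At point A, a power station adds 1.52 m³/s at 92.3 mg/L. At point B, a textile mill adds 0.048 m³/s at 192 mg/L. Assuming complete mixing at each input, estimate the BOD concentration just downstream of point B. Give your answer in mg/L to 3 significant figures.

After input A: C = (3.47·1.2 + 1.52·92.3) / 4.99 = 28.95 mg/L.
After input B: C = (4.99·28.95 + 0.048·192) / 5.038 = 30.5 mg/L.

30.5 mg/L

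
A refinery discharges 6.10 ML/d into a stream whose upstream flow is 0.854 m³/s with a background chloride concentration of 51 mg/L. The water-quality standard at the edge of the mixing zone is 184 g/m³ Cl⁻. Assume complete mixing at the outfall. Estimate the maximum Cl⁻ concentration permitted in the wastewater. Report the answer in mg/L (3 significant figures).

6.10 ML/d = 0.0706 m³/s.
Mass balance: 184·0.9246 = 0.0706·Cₑ + 0.854·51.
Cₑ = (170.1 − 43.55) / 0.0706 = 1793 mg/L.

1790 mg/L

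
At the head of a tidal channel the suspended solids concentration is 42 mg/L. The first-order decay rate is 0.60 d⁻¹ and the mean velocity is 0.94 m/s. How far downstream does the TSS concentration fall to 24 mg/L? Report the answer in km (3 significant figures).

From C = C₀·e^(−kt), t = ln(C₀/C)/k = ln(42/24)/0.60 = 0.5596/0.60 = 0.9327 d.
Distance = v·t = 0.94 m/s × 8.058e+04 s = 7.575e+04 m = 75.75 km.

75.7 km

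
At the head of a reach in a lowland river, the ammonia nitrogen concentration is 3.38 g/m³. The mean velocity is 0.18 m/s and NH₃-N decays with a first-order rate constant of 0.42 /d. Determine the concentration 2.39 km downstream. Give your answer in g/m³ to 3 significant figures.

Travel time t = 2.39 km / 0.18 m/s = 2390/0.18 = 1.328e+04 s = 0.1537 d.
First-order decay: C = 3.38·exp(−0.42·0.1537) = 3.38·0.9375 = 3.169 g/m³.

3.17 g/m³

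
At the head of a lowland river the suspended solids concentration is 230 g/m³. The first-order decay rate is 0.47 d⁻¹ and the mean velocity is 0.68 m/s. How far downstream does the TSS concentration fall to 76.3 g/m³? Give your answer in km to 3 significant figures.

From C = C₀·e^(−kt), t = ln(C₀/C)/k = ln(230/76.3)/0.47 = 1.103/0.47 = 2.348 d.
Distance = v·t = 0.68 m/s × 2.028e+05 s = 1.379e+05 m = 137.9 km.

138 km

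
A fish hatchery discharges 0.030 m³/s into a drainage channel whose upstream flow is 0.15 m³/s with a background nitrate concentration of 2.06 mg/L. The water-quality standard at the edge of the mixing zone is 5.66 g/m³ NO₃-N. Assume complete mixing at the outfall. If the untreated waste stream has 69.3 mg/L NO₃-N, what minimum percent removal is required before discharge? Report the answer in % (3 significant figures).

Mass balance: 5.66·0.18 = 0.03·Cₑ + 0.15·2.06.
Cₑ = (1.019 − 0.309) / 0.03 = 23.66 mg/L.
Required removal = 1 − 23.66/69.3 = 65.86 %.

65.9 %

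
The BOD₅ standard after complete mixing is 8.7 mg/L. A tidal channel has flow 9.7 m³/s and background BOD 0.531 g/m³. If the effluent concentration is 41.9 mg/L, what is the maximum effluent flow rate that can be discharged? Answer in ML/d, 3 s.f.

206 ML/d

Mass balance at complete mixing: C_std·(Q_w + Q_r) = Q_w·C_e + Q_r·C_b.
Rearranging, Q_w = Q_r·(C_std − C_b)/(C_e − C_std) = 9.7·(8.7 − 0.531) / (41.9 − 8.7) = 2.387 m³/s.
= 206.2 ML/d.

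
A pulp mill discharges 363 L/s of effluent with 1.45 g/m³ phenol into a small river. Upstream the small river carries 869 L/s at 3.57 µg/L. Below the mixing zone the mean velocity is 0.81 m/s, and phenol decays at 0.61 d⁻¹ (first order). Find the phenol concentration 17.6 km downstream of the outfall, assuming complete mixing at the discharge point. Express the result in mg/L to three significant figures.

0.369 mg/L

363 L/s = 0.363 m³/s.
869 L/s = 0.869 m³/s.
3.57 µg/L = 0.00357 mg/L.
After complete mixing, C₀ = (0.363·1.45 + 0.869·0.00357) / 1.232 = 0.4298 mg/L.
Travel time t = 1.76e+04 m / 0.81 m/s = 2.173e+04 s = 0.2515 d.
C = 0.4298·exp(−0.61·0.2515) = 0.4298·0.8578 = 0.3686 mg/L.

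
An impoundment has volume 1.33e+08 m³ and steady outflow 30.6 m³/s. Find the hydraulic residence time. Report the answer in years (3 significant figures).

Q = 30.6 m³/s × 3.156e+07 s/yr = 9.657e+08 m³/yr.
Hydraulic residence time τ = V/Q = 1.33e+08/9.657e+08 = 0.1377 yr.

0.138 yr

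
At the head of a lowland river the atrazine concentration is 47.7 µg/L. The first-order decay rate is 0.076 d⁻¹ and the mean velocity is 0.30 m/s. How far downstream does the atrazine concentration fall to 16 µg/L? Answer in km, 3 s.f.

373 km

From C = C₀·e^(−kt), t = ln(C₀/C)/k = ln(47.7/16)/0.076 = 1.092/0.076 = 14.37 d.
Distance = v·t = 0.30 m/s × 1.242e+06 s = 3.725e+05 m = 372.5 km.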